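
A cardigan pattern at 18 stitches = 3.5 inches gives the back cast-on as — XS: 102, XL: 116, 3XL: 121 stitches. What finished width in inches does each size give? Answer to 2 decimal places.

XS 19.83 inches; XL 22.56 inches; 3XL 23.53 inches.

18/3.5 = 5.143 sts per in.
XS: 102 / 5.143 = 19.833 → 19.83 in.
XL: 116 / 5.143 = 22.556 → 22.56 in.
3XL: 121 / 5.143 = 23.528 → 23.53 in.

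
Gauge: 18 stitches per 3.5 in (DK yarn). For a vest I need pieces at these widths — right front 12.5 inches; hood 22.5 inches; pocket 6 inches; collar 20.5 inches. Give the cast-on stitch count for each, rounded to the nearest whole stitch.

Rate = 18/3.5 = 5.143 sts per in.
right front: 12.5 × 5.143 = 64.29 → 64.
hood: 22.5 × 5.143 = 115.71 → 116.
pocket: 6 × 5.143 = 30.86 → 31.
collar: 20.5 × 5.143 = 105.43 → 105.

right front 64; hood 116; pocket 31; collar 105.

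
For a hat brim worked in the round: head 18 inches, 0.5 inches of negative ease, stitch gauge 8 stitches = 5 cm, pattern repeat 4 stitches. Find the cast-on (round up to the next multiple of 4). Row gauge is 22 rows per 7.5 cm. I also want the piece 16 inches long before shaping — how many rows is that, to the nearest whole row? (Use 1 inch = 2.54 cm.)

Finished = 18 − 0.5 = 17.5 inches.
17.5 inches × 2.54 = 44.45 cm.
8/5 = 1.6 sts per cm; 44.45 × 1.6 = 71.12 sts.
Next multiple of 4 → 72.
16 inches = 40.64 cm; × 2.933 = 119.21 → 119 rows.

Cast on 72 stitches; work 119 rows.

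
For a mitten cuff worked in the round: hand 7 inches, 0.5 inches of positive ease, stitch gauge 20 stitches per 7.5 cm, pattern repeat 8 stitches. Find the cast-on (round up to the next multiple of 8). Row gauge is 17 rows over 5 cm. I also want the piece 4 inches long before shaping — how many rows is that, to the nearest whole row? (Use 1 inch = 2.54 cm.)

Cast on 56 stitches; work 35 rows.

Finished = 7 + 0.5 = 7.5 inches.
7.5 inches × 2.54 = 19.05 cm.
20/7.5 = 2.667 sts per cm; 19.05 × 2.667 = 50.80 sts.
Next multiple of 8 → 56.
4 inches = 10.16 cm; × 3.4 = 34.54 → 35 rows.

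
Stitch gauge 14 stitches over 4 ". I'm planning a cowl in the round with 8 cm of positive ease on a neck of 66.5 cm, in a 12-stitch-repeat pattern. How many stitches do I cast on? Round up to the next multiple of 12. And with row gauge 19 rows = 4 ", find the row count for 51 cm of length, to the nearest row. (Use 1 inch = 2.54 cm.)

Finished = 66.5 + 8 = 74.5 cm.
74.5 cm × 1/2.54 = 29.33 inches.
14/4 = 3.5 sts per in; 29.33 × 3.5 = 102.66 sts.
Next multiple of 12 → 108.
51 cm = 20.08 inches; × 4.75 = 95.37 → 95 rows.

Cast on 108 stitches; work 95 rows.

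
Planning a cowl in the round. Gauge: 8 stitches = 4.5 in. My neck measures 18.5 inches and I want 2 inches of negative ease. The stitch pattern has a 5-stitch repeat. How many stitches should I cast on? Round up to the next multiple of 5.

Finished = 18.5 − 2 = 16.5 inches.
8 / 4.5 = 1.778 sts/in.
16.5 × 1.778 = 29.33 sts.
Next multiple of 5: 30.

30 stitches.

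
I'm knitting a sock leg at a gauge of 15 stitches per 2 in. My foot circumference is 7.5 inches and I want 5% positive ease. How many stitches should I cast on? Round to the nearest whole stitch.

Finished = 7.5 × 1.05 = 7.88 in.
15 / 2 = 7.5 sts per inch.
7.88 × 7.5 = 59.06 sts.
→ 59 sts.

59 stitches.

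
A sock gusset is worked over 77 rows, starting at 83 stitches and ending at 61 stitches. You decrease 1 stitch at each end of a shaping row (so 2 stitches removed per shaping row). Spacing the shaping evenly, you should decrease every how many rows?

Decrease every 7th row.

Stitches to remove: |61 − 83| = 22.
Shaping rows needed: 22 / 2 = 11.
77 rows / 11 = every 7 rows.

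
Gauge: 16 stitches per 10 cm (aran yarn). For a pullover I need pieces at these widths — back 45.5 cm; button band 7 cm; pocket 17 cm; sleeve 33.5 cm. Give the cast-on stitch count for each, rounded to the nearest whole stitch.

back 73; button band 11; pocket 27; sleeve 54.

Rate = 16/10 = 1.6 sts per cm.
back: 45.5 × 1.6 = 72.80 → 73.
button band: 7 × 1.6 = 11.20 → 11.
pocket: 17 × 1.6 = 27.20 → 27.
sleeve: 33.5 × 1.6 = 53.60 → 54.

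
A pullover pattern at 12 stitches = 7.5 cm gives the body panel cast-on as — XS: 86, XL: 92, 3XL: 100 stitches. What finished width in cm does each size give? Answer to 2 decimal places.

12/7.5 = 1.6 sts per cm.
XS: 86 / 1.6 = 53.750 → 53.75 cm.
XL: 92 / 1.6 = 57.500 → 57.50 cm.
3XL: 100 / 1.6 = 62.500 → 62.50 cm.

XS 53.75 cm; XL 57.50 cm; 3XL 62.50 cm.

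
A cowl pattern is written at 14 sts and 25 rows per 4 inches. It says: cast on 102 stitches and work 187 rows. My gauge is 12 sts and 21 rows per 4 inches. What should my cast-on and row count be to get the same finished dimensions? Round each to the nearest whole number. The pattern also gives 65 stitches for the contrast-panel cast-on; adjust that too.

Cast on 87 stitches; work 157 rows; contrast-panel cast-on 56 stitches.

Stitches: 102 × 12/14 = 87.43 → 87.
Rows: 187 × 21/25 = 157.08 → 157.
contrast-panel cast-on: 65 × 12/14 = 55.71 → 56.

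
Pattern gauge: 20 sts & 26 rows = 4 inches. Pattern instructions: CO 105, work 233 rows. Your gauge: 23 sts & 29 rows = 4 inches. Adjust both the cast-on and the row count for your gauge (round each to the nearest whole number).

Cast on 121 stitches; work 260 rows.

Stitches: 105 × 23/20 = 120.75 → 121.
Rows: 233 × 29/26 = 259.88 → 260.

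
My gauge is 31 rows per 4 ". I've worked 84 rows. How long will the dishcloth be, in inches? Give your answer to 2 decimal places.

10.84 inches.

31 rows / 4 inch = 7.75 rows per inch.
84 / 7.75 = 10.839 inches.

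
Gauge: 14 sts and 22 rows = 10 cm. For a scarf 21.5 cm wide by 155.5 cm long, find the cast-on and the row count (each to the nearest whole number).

Stitch gauge = 14/10 = 1.4 sts/cm; 21.5 × 1.4 = 30.10 → 30 sts.
Row gauge = 22/10 = 2.2 rows/cm; 155.5 × 2.2 = 342.10 → 342 rows.

Cast on 30 stitches and work 342 rows.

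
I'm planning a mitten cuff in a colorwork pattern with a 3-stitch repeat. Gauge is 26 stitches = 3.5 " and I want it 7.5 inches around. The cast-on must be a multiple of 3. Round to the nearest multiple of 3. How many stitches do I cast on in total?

Cast on 57 stitches.

26 / 3.5 = 7.429 sts per inch.
7.5 × 7.429 = 55.71 sts.
Nearest multiple of 3: 57.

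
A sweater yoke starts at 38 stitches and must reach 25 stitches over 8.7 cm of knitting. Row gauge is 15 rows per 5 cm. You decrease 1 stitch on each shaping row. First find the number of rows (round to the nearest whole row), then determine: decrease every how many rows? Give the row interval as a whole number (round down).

Rows = 8.7 × 3 = 26.1 → 26 rows.
Stitches to remove: 13 → 13 shaping rows (at 1 st each).
26 / 13 = 2.00 → every 2 rows.

Decrease every 2nd row.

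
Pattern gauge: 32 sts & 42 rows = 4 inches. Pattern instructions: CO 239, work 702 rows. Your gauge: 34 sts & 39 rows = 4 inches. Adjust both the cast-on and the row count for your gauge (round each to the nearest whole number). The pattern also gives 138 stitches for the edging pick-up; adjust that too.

Cast on 254 stitches; work 652 rows; edging pick-up 147 stitches.

Stitches: 239 × 34/32 = 253.94 → 254.
Rows: 702 × 39/42 = 651.86 → 652.
edging pick-up: 138 × 34/32 = 146.62 → 147.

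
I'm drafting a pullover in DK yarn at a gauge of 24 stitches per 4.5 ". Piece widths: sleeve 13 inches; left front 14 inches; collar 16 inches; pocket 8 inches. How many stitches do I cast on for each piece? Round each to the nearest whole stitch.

Rate = 24/4.5 = 5.333 sts per in.
sleeve: 13 × 5.333 = 69.33 → 69.
left front: 14 × 5.333 = 74.67 → 75.
collar: 16 × 5.333 = 85.33 → 85.
pocket: 8 × 5.333 = 42.67 → 43.

sleeve 69; left front 75; collar 85; pocket 43.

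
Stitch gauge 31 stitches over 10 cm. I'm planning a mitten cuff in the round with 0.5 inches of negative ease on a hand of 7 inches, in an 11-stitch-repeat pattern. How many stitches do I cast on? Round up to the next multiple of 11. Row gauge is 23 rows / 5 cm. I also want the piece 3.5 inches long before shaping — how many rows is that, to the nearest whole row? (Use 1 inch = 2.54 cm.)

Finished = 7 − 0.5 = 6.5 inches.
6.5 inches × 2.54 = 16.51 cm.
31/10 = 3.1 sts per cm; 16.51 × 3.1 = 51.18 sts.
Next multiple of 11 → 55.
3.5 inches = 8.89 cm; × 4.6 = 40.89 → 41 rows.

Cast on 55 stitches; work 41 rows.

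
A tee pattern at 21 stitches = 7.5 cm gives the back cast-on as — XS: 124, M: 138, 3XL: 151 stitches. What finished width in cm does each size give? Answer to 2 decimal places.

21/7.5 = 2.8 sts per cm.
XS: 124 / 2.8 = 44.286 → 44.29 cm.
M: 138 / 2.8 = 49.286 → 49.29 cm.
3XL: 151 / 2.8 = 53.929 → 53.93 cm.

XS 44.29 cm; M 49.29 cm; 3XL 53.93 cm.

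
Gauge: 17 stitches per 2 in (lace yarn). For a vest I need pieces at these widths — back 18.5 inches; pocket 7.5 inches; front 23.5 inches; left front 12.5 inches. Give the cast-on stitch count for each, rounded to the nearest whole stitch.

Rate = 17/2 = 8.5 sts per in.
back: 18.5 × 8.5 = 157.25 → 157.
pocket: 7.5 × 8.5 = 63.75 → 64.
front: 23.5 × 8.5 = 199.75 → 200.
left front: 12.5 × 8.5 = 106.25 → 106.

back 157; pocket 64; front 200; left front 106.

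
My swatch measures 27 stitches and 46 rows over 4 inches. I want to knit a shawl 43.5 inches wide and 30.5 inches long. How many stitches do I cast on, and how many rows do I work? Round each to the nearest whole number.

Cast on 294 stitches and work 351 rows.

Stitch gauge = 27/4 = 6.75 sts/in; 43.5 × 6.75 = 293.62 → 294 sts.
Row gauge = 46/4 = 11.5 rows/in; 30.5 × 11.5 = 350.75 → 351 rows.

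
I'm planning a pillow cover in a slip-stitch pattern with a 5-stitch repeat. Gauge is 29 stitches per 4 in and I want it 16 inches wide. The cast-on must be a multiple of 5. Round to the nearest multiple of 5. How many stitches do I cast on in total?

Cast on 115 stitches.

29 / 4 = 7.25 sts per inch.
16 × 7.25 = 116.00 sts.
Nearest multiple of 5: 115.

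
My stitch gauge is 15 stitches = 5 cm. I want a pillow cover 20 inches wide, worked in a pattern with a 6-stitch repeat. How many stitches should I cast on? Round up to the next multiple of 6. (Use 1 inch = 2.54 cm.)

156 stitches.

20 in = 20 × 2.54 = 50.80 cm.
15 / 5 = 3 sts/cm.
50.80 × 3 = 152.40 sts.
→ 156.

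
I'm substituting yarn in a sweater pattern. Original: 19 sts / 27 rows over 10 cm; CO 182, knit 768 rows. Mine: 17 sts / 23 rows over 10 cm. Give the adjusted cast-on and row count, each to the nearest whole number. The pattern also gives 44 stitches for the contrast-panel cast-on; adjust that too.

Cast on 163 stitches; work 654 rows; contrast-panel cast-on 39 stitches.

Stitches: 182 × 17/19 = 162.84 → 163.
Rows: 768 × 23/27 = 654.22 → 654.
contrast-panel cast-on: 44 × 17/19 = 39.37 → 39.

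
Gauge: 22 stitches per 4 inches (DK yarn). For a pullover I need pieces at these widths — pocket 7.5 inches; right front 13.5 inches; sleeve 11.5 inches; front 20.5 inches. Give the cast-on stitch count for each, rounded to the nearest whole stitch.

Rate = 22/4 = 5.5 sts per in.
pocket: 7.5 × 5.5 = 41.25 → 41.
right front: 13.5 × 5.5 = 74.25 → 74.
sleeve: 11.5 × 5.5 = 63.25 → 63.
front: 20.5 × 5.5 = 112.75 → 113.

pocket 41; right front 74; sleeve 63; front 113.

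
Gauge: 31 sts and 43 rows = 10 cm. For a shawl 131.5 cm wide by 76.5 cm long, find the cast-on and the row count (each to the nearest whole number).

Cast on 408 stitches and work 329 rows.

Stitch gauge = 31/10 = 3.1 sts/cm; 131.5 × 3.1 = 407.65 → 408 sts.
Row gauge = 43/10 = 4.3 rows/cm; 76.5 × 4.3 = 328.95 → 329 rows.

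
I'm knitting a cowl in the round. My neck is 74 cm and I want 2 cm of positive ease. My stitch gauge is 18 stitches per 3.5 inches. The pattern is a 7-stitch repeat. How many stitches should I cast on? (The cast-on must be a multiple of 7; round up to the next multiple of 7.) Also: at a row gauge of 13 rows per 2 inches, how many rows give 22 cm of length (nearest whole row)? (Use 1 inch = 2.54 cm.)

Cast on 154 stitches; work 56 rows.

Finished = 74 + 2 = 76 cm.
76 cm × 1/2.54 = 29.92 inches.
18/3.5 = 5.143 sts per in; 29.92 × 5.143 = 153.88 sts.
Next multiple of 7 → 154.
22 cm = 8.66 inches; × 6.5 = 56.30 → 56 rows.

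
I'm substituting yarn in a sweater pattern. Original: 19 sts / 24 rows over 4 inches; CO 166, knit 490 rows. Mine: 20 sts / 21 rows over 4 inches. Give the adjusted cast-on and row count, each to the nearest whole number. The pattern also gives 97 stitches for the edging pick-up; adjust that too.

Stitches: 166 × 20/19 = 174.74 → 175.
Rows: 490 × 21/24 = 428.75 → 429.
edging pick-up: 97 × 20/19 = 102.11 → 102.

Cast on 175 stitches; work 429 rows; edging pick-up 102 stitches.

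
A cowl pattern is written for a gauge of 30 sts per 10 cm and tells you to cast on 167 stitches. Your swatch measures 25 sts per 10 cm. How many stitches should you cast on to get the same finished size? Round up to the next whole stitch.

Cast on 140 stitches.

Scale factor = 25 / 30 = 0.833.
167 × 25 / 30 = 139.17 sts.
→ 140 sts.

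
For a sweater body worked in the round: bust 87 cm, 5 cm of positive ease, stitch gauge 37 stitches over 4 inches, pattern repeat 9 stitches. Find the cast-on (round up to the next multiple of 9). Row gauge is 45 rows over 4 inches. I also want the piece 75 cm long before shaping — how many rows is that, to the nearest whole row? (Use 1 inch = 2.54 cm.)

Finished = 87 + 5 = 92 cm.
92 cm × 1/2.54 = 36.22 inches.
37/4 = 9.25 sts per in; 36.22 × 9.25 = 335.04 sts.
Next multiple of 9 → 342.
75 cm = 29.53 inches; × 11.25 = 332.19 → 332 rows.

Cast on 342 stitches; work 332 rows.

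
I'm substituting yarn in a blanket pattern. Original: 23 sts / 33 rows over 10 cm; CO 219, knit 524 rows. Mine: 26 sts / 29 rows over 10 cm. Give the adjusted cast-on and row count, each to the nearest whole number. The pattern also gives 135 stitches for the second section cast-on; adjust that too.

Stitches: 219 × 26/23 = 247.57 → 248.
Rows: 524 × 29/33 = 460.48 → 460.
second section cast-on: 135 × 26/23 = 152.61 → 153.

Cast on 248 stitches; work 460 rows; second section cast-on 153 stitches.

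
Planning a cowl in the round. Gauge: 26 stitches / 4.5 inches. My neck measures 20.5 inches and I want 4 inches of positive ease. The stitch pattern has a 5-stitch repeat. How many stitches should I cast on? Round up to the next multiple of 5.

Finished = 20.5 + 4 = 24.5 inches.
26 / 4.5 = 5.778 sts/in.
24.5 × 5.778 = 141.56 sts.
Next multiple of 5: 145.

CO 145 sts.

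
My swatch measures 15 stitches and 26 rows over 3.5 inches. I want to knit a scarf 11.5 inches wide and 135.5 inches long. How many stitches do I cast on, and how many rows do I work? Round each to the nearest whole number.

Cast on 49 stitches and work 1007 rows.

Stitch gauge = 15/3.5 = 4.286 sts/in; 11.5 × 4.286 = 49.29 → 49 sts.
Row gauge = 26/3.5 = 7.429 rows/in; 135.5 × 7.429 = 1006.57 → 1007 rows.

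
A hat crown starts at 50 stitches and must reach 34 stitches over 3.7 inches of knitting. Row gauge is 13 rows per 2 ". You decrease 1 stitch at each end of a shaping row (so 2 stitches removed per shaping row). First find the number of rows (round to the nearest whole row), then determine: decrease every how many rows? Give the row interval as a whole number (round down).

Decrease every 3rd row.

Rows = 3.7 × 6.5 = 24.1 → 24 rows.
Stitches to remove: 16 → 8 shaping rows (at 2 st each).
24 / 8 = 3.00 → every 3 rows.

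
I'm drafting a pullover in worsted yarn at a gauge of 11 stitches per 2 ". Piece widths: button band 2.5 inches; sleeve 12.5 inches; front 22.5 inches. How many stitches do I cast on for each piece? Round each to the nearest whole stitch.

Rate = 11/2 = 5.5 sts per in.
button band: 2.5 × 5.5 = 13.75 → 14.
sleeve: 12.5 × 5.5 = 68.75 → 69.
front: 22.5 × 5.5 = 123.75 → 124.

button band 14; sleeve 69; front 124.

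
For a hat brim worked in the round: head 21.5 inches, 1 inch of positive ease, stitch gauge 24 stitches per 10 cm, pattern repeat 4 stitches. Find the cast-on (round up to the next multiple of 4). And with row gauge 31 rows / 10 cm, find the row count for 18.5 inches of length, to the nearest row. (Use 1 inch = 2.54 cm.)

Finished = 21.5 + 1 = 22.5 inches.
22.5 inches × 2.54 = 57.15 cm.
24/10 = 2.4 sts per cm; 57.15 × 2.4 = 137.16 sts.
Next multiple of 4 → 140.
18.5 inches = 46.99 cm; × 3.1 = 145.67 → 146 rows.

Cast on 140 stitches; work 146 rows.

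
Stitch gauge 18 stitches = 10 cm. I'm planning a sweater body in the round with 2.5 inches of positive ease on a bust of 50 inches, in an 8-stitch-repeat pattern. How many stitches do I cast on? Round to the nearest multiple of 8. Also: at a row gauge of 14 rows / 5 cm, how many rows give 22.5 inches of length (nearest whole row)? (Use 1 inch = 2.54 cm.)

Cast on 240 stitches; work 160 rows.

Finished = 50 + 2.5 = 52.5 inches.
52.5 inches × 2.54 = 133.35 cm.
18/10 = 1.8 sts per cm; 133.35 × 1.8 = 240.03 sts.
Nearest multiple of 8 → 240.
22.5 inches = 57.15 cm; × 2.8 = 160.02 → 160 rows.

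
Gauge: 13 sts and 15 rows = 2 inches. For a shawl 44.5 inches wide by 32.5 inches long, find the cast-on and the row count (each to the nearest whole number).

Cast on 289 stitches and work 244 rows.

Stitch gauge = 13/2 = 6.5 sts/in; 44.5 × 6.5 = 289.25 → 289 sts.
Row gauge = 15/2 = 7.5 rows/in; 32.5 × 7.5 = 243.75 → 244 rows.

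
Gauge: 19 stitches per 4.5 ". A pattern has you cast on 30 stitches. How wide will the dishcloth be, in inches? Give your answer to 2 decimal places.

19 stitches / 4.5 inch = 4.222 stitches per inch.
30 / 4.222 = 7.105 inches.

7.11 inches.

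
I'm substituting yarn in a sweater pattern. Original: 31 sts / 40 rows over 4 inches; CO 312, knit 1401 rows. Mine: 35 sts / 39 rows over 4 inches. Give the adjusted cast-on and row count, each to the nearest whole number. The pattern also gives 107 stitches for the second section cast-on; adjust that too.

Cast on 352 stitches; work 1366 rows; second section cast-on 121 stitches.

Stitches: 312 × 35/31 = 352.26 → 352.
Rows: 1401 × 39/40 = 1365.97 → 1366.
second section cast-on: 107 × 35/31 = 120.81 → 121.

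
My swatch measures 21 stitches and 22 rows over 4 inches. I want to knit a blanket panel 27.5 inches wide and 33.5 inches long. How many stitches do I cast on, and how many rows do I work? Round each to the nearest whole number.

Stitch gauge = 21/4 = 5.25 sts/in; 27.5 × 5.25 = 144.38 → 144 sts.
Row gauge = 22/4 = 5.5 rows/in; 33.5 × 5.5 = 184.25 → 184 rows.

Cast on 144 stitches and work 184 rows.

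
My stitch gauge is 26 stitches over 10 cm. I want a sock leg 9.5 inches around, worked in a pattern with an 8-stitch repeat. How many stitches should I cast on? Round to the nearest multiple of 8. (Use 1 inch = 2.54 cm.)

9.5 in = 9.5 × 2.54 = 24.13 cm.
26 / 10 = 2.6 sts/cm.
24.13 × 2.6 = 62.74 sts.
→ 64.

Cast on 64 stitches.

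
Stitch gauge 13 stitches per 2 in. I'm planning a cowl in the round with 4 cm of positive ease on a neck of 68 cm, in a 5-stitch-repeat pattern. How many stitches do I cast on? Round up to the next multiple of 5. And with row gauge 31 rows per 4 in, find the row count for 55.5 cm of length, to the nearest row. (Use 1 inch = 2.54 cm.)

Cast on 185 stitches; work 169 rows.

Finished = 68 + 4 = 72 cm.
72 cm × 1/2.54 = 28.35 inches.
13/2 = 6.5 sts per in; 28.35 × 6.5 = 184.25 sts.
Next multiple of 5 → 185.
55.5 cm = 21.85 inches; × 7.75 = 169.34 → 169 rows.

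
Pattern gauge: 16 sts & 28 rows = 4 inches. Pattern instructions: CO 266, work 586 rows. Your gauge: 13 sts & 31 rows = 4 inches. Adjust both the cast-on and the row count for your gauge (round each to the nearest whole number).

Stitches: 266 × 13/16 = 216.12 → 216.
Rows: 586 × 31/28 = 648.79 → 649.

Cast on 216 stitches; work 649 rows.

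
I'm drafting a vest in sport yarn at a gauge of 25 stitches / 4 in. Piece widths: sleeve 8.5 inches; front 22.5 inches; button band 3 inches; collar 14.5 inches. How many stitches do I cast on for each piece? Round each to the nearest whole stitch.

sleeve 53; front 141; button band 19; collar 91.

Rate = 25/4 = 6.25 sts per in.
sleeve: 8.5 × 6.25 = 53.12 → 53.
front: 22.5 × 6.25 = 140.62 → 141.
button band: 3 × 6.25 = 18.75 → 19.
collar: 14.5 × 6.25 = 90.62 → 91.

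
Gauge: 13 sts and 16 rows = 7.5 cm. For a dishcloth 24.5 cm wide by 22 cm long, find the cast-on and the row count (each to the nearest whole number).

Cast on 42 stitches and work 47 rows.

Stitch gauge = 13/7.5 = 1.733 sts/cm; 24.5 × 1.733 = 42.47 → 42 sts.
Row gauge = 16/7.5 = 2.133 rows/cm; 22 × 2.133 = 46.93 → 47 rows.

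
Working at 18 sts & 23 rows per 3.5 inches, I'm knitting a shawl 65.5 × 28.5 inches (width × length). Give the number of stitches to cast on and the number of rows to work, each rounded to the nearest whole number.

Stitch gauge = 18/3.5 = 5.143 sts/in; 65.5 × 5.143 = 336.86 → 337 sts.
Row gauge = 23/3.5 = 6.571 rows/in; 28.5 × 6.571 = 187.29 → 187 rows.

Cast on 337 stitches and work 187 rows.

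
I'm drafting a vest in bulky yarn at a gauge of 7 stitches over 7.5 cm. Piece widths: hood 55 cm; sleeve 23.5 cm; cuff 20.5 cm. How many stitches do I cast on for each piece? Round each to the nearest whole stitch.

hood 51; sleeve 22; cuff 19.

Rate = 7/7.5 = 0.933 sts per cm.
hood: 55 × 0.933 = 51.33 → 51.
sleeve: 23.5 × 0.933 = 21.93 → 22.
cuff: 20.5 × 0.933 = 19.13 → 19.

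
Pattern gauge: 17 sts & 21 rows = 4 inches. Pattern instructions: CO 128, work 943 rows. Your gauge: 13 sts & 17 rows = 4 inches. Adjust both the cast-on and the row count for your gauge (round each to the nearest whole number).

Stitches: 128 × 13/17 = 97.88 → 98.
Rows: 943 × 17/21 = 763.38 → 763.

Cast on 98 stitches; work 763 rows.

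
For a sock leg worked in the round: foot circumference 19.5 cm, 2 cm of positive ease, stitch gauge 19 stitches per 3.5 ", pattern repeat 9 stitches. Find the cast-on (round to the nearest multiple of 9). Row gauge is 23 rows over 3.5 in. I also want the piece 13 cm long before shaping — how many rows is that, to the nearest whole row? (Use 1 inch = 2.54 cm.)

Finished = 19.5 + 2 = 21.5 cm.
21.5 cm × 1/2.54 = 8.46 inches.
19/3.5 = 5.429 sts per in; 8.46 × 5.429 = 45.95 sts.
Nearest multiple of 9 → 45.
13 cm = 5.12 inches; × 6.571 = 33.63 → 34 rows.

Cast on 45 stitches; work 34 rows.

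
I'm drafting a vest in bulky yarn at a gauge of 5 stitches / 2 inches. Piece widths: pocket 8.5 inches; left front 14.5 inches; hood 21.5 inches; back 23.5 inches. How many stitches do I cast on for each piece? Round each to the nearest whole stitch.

pocket 21; left front 36; hood 54; back 59.

Rate = 5/2 = 2.5 sts per in.
pocket: 8.5 × 2.5 = 21.25 → 21.
left front: 14.5 × 2.5 = 36.25 → 36.
hood: 21.5 × 2.5 = 53.75 → 54.
back: 23.5 × 2.5 = 58.75 → 59.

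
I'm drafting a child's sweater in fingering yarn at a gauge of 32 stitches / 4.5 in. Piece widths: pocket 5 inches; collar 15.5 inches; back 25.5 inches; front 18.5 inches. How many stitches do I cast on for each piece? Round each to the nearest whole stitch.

pocket 36; collar 110; back 181; front 132.

Rate = 32/4.5 = 7.111 sts per in.
pocket: 5 × 7.111 = 35.56 → 36.
collar: 15.5 × 7.111 = 110.22 → 110.
back: 25.5 × 7.111 = 181.33 → 181.
front: 18.5 × 7.111 = 131.56 → 132.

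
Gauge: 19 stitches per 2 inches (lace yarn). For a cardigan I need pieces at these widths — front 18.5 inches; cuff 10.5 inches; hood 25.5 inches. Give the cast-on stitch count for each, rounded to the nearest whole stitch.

front 176; cuff 100; hood 242.

Rate = 19/2 = 9.5 sts per in.
front: 18.5 × 9.5 = 175.75 → 176.
cuff: 10.5 × 9.5 = 99.75 → 100.
hood: 25.5 × 9.5 = 242.25 → 242.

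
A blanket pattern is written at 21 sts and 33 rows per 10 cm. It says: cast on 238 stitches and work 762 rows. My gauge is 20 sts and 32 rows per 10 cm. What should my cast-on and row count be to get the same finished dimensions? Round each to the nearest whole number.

Cast on 227 stitches; work 739 rows.

Stitches: 238 × 20/21 = 226.67 → 227.
Rows: 762 × 32/33 = 738.91 → 739.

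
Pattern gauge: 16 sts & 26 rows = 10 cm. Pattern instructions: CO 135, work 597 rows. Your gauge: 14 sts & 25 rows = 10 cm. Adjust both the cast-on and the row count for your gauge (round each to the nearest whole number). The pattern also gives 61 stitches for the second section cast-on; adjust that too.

Stitches: 135 × 14/16 = 118.12 → 118.
Rows: 597 × 25/26 = 574.04 → 574.
second section cast-on: 61 × 14/16 = 53.38 → 53.

Cast on 118 stitches; work 574 rows; second section cast-on 53 stitches.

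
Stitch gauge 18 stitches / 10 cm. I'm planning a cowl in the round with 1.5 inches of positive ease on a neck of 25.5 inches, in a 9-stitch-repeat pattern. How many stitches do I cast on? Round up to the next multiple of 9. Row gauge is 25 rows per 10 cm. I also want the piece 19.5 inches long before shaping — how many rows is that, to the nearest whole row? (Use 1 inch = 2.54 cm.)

Cast on 126 stitches; work 124 rows.

Finished = 25.5 + 1.5 = 27 inches.
27 inches × 2.54 = 68.58 cm.
18/10 = 1.8 sts per cm; 68.58 × 1.8 = 123.44 sts.
Next multiple of 9 → 126.
19.5 inches = 49.53 cm; × 2.5 = 123.83 → 124 rows.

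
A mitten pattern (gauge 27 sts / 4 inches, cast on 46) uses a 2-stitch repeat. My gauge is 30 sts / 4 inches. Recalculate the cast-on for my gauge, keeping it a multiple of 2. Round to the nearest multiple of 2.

Cast on 52 stitches.

46 × 30 / 27 = 51.11.
Nearest multiple of 2: 52.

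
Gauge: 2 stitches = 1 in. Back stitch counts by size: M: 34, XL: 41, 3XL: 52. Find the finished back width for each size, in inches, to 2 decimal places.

2/1 = 2 sts per in.
M: 34 / 2 = 17.000 → 17.00 in.
XL: 41 / 2 = 20.500 → 20.50 in.
3XL: 52 / 2 = 26.000 → 26.00 in.

M 17.00 inches; XL 20.50 inches; 3XL 26.00 inches.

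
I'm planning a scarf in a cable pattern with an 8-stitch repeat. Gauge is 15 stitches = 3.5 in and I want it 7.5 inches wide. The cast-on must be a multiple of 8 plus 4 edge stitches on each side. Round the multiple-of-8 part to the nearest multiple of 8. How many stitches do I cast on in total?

CO 32 sts.

15 / 3.5 = 4.286 sts per inch.
7.5 × 4.286 = 32.14 sts.
Less 8 edge sts → 24.14 for the repeat.
Nearest multiple of 8: 24.
Add back 8 edge sts → 32.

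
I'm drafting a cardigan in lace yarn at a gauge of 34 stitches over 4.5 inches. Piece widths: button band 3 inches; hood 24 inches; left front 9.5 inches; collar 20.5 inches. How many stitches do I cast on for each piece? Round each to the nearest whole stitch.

Rate = 34/4.5 = 7.556 sts per in.
button band: 3 × 7.556 = 22.67 → 23.
hood: 24 × 7.556 = 181.33 → 181.
left front: 9.5 × 7.556 = 71.78 → 72.
collar: 20.5 × 7.556 = 154.89 → 155.

button band 23; hood 181; left front 72; collar 155.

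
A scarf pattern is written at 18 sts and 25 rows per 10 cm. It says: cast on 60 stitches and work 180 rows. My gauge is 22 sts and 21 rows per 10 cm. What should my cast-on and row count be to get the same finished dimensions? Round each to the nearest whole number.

Cast on 73 stitches; work 151 rows.

Stitches: 60 × 22/18 = 73.33 → 73.
Rows: 180 × 21/25 = 151.20 → 151.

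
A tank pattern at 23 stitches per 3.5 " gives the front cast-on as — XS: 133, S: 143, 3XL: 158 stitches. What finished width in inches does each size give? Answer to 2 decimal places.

XS 20.24 inches; S 21.76 inches; 3XL 24.04 inches.

23/3.5 = 6.571 sts per in.
XS: 133 / 6.571 = 20.239 → 20.24 in.
S: 143 / 6.571 = 21.761 → 21.76 in.
3XL: 158 / 6.571 = 24.043 → 24.04 in.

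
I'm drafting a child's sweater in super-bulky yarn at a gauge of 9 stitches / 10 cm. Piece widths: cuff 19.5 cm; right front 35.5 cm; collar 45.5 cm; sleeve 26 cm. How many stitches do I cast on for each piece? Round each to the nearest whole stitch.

Rate = 9/10 = 0.9 sts per cm.
cuff: 19.5 × 0.9 = 17.55 → 18.
right front: 35.5 × 0.9 = 31.95 → 32.
collar: 45.5 × 0.9 = 40.95 → 41.
sleeve: 26 × 0.9 = 23.40 → 23.

cuff 18; right front 32; collar 41; sleeve 23.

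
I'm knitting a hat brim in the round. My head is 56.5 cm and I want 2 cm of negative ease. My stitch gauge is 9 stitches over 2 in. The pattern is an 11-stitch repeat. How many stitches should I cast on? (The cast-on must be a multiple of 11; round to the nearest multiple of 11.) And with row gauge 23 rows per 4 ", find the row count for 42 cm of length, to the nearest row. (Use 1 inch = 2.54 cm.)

Cast on 99 stitches; work 95 rows.

Finished = 56.5 − 2 = 54.5 cm.
54.5 cm × 1/2.54 = 21.46 inches.
9/2 = 4.5 sts per in; 21.46 × 4.5 = 96.56 sts.
Nearest multiple of 11 → 99.
42 cm = 16.54 inches; × 5.75 = 95.08 → 95 rows.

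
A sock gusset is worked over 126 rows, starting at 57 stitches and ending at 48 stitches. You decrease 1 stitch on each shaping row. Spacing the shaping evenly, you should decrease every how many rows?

Decrease every 14th row.

Stitches to remove: |48 − 57| = 9.
Shaping rows needed: 9 / 1 = 9.
126 rows / 9 = every 14 rows.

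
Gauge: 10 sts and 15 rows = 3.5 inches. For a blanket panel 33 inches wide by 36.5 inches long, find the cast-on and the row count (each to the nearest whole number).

Stitch gauge = 10/3.5 = 2.857 sts/in; 33 × 2.857 = 94.29 → 94 sts.
Row gauge = 15/3.5 = 4.286 rows/in; 36.5 × 4.286 = 156.43 → 156 rows.

Cast on 94 stitches and work 156 rows.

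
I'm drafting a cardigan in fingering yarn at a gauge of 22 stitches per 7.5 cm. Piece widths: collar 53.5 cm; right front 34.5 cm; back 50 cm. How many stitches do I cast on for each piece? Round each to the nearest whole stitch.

Rate = 22/7.5 = 2.933 sts per cm.
collar: 53.5 × 2.933 = 156.93 → 157.
right front: 34.5 × 2.933 = 101.20 → 101.
back: 50 × 2.933 = 146.67 → 147.

collar 157; right front 101; back 147.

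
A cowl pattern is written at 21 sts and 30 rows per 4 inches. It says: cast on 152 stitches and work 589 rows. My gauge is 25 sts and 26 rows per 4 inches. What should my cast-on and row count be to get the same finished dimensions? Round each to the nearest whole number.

Stitches: 152 × 25/21 = 180.95 → 181.
Rows: 589 × 26/30 = 510.47 → 510.

Cast on 181 stitches; work 510 rows.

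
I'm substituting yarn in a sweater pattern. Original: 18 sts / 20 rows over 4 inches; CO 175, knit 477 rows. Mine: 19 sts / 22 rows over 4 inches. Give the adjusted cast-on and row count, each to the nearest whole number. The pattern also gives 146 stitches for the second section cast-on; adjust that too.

Cast on 185 stitches; work 525 rows; second section cast-on 154 stitches.

Stitches: 175 × 19/18 = 184.72 → 185.
Rows: 477 × 22/20 = 524.70 → 525.
second section cast-on: 146 × 19/18 = 154.11 → 154.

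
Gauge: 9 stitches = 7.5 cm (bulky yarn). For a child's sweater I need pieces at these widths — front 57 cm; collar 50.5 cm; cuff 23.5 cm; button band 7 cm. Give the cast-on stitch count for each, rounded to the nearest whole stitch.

Rate = 9/7.5 = 1.2 sts per cm.
front: 57 × 1.2 = 68.40 → 68.
collar: 50.5 × 1.2 = 60.60 → 61.
cuff: 23.5 × 1.2 = 28.20 → 28.
button band: 7 × 1.2 = 8.40 → 8.

front 68; collar 61; cuff 28; button band 8.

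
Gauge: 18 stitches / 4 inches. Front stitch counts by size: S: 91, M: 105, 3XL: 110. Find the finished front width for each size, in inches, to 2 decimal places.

S 20.22 inches; M 23.33 inches; 3XL 24.44 inches.

18/4 = 4.5 sts per in.
S: 91 / 4.5 = 20.222 → 20.22 in.
M: 105 / 4.5 = 23.333 → 23.33 in.
3XL: 110 / 4.5 = 24.444 → 24.44 in.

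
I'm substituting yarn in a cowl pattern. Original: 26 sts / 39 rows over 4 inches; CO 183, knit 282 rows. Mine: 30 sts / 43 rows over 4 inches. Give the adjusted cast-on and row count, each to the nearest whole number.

Stitches: 183 × 30/26 = 211.15 → 211.
Rows: 282 × 43/39 = 310.92 → 311.

Cast on 211 stitches; work 311 rows.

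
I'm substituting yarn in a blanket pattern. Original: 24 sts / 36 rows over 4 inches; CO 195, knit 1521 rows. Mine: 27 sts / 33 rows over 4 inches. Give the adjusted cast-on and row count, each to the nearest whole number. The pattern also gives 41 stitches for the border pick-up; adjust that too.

Cast on 219 stitches; work 1394 rows; border pick-up 46 stitches.

Stitches: 195 × 27/24 = 219.38 → 219.
Rows: 1521 × 33/36 = 1394.25 → 1394.
border pick-up: 41 × 27/24 = 46.12 → 46.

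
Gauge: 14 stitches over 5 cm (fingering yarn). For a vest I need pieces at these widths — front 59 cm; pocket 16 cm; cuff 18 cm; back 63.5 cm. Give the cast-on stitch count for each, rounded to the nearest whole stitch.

Rate = 14/5 = 2.8 sts per cm.
front: 59 × 2.8 = 165.20 → 165.
pocket: 16 × 2.8 = 44.80 → 45.
cuff: 18 × 2.8 = 50.40 → 50.
back: 63.5 × 2.8 = 177.80 → 178.

front 165; pocket 45; cuff 50; back 178.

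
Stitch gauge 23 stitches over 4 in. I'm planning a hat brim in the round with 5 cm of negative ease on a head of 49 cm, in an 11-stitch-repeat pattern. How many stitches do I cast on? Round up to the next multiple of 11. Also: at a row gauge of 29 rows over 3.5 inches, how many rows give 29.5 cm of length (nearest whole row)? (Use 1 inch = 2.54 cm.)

Finished = 49 − 5 = 44 cm.
44 cm × 1/2.54 = 17.32 inches.
23/4 = 5.75 sts per in; 17.32 × 5.75 = 99.61 sts.
Next multiple of 11 → 110.
29.5 cm = 11.61 inches; × 8.286 = 96.23 → 96 rows.

Cast on 110 stitches; work 96 rows.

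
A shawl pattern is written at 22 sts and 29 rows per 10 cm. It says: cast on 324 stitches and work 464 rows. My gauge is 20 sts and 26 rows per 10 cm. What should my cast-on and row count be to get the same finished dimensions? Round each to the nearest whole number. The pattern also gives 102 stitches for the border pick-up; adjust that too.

Stitches: 324 × 20/22 = 294.55 → 295.
Rows: 464 × 26/29 = 416.00 → 416.
border pick-up: 102 × 20/22 = 92.73 → 93.

Cast on 295 stitches; work 416 rows; border pick-up 93 stitches.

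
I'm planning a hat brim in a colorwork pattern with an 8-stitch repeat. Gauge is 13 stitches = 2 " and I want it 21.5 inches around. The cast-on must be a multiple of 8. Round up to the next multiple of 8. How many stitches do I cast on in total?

144 stitches.

13 / 2 = 6.5 sts per inch.
21.5 × 6.5 = 139.75 sts.
Next multiple of 8: 144.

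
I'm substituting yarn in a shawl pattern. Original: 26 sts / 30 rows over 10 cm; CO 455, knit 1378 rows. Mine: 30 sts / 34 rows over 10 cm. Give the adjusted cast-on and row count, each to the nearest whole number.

Stitches: 455 × 30/26 = 525.00 → 525.
Rows: 1378 × 34/30 = 1561.73 → 1562.

Cast on 525 stitches; work 1562 rows.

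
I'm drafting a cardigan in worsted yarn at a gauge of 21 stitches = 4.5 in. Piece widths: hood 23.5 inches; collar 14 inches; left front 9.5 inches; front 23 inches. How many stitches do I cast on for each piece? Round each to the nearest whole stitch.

hood 110; collar 65; left front 44; front 107.

Rate = 21/4.5 = 4.667 sts per in.
hood: 23.5 × 4.667 = 109.67 → 110.
collar: 14 × 4.667 = 65.33 → 65.
left front: 9.5 × 4.667 = 44.33 → 44.
front: 23 × 4.667 = 107.33 → 107.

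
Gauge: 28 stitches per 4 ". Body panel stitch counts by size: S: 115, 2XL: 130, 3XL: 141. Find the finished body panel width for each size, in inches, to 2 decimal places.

28/4 = 7 sts per in.
S: 115 / 7 = 16.429 → 16.43 in.
2XL: 130 / 7 = 18.571 → 18.57 in.
3XL: 141 / 7 = 20.143 → 20.14 in.

S 16.43 inches; 2XL 18.57 inches; 3XL 20.14 inches.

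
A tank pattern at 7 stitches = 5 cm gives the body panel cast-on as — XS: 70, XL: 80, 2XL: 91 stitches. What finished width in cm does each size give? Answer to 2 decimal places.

7/5 = 1.4 sts per cm.
XS: 70 / 1.4 = 50.000 → 50.00 cm.
XL: 80 / 1.4 = 57.143 → 57.14 cm.
2XL: 91 / 1.4 = 65.000 → 65.00 cm.

XS 50.00 cm; XL 57.14 cm; 2XL 65.00 cm.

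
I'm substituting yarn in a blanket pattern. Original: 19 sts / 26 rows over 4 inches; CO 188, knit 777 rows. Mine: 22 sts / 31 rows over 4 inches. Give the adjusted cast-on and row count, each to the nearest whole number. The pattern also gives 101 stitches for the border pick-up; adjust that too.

Stitches: 188 × 22/19 = 217.68 → 218.
Rows: 777 × 31/26 = 926.42 → 926.
border pick-up: 101 × 22/19 = 116.95 → 117.

Cast on 218 stitches; work 926 rows; border pick-up 117 stitches.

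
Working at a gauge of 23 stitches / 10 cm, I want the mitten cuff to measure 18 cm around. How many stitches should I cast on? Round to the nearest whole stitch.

41 stitches.

23 stitches / 10 cm = 2.3 stitches per cm.
18 × 2.3 = 41.40 stitches.
Round to nearest → 41.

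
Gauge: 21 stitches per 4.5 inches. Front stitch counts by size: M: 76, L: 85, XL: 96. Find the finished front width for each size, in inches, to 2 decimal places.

M 16.29 inches; L 18.21 inches; XL 20.57 inches.

21/4.5 = 4.667 sts per in.
M: 76 / 4.667 = 16.286 → 16.29 in.
L: 85 / 4.667 = 18.214 → 18.21 in.
XL: 96 / 4.667 = 20.571 → 20.57 in.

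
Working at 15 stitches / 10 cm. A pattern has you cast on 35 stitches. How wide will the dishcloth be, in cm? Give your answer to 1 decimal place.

15 stitches / 10 cm = 1.5 stitches per cm.
35 / 1.5 = 23.33 cm.

23.3 cm.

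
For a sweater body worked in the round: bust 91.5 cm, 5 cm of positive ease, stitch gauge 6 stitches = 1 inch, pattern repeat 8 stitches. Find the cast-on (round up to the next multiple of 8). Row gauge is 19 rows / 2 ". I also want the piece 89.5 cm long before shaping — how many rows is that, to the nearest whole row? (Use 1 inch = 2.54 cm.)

Finished = 91.5 + 5 = 96.5 cm.
96.5 cm × 1/2.54 = 37.99 inches.
6/1 = 6 sts per in; 37.99 × 6 = 227.95 sts.
Next multiple of 8 → 232.
89.5 cm = 35.24 inches; × 9.5 = 334.74 → 335 rows.

Cast on 232 stitches; work 335 rows.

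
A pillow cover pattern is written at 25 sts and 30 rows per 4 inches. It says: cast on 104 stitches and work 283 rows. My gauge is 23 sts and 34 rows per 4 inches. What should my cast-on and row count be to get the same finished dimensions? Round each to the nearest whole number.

Cast on 96 stitches; work 321 rows.

Stitches: 104 × 23/25 = 95.68 → 96.
Rows: 283 × 34/30 = 320.73 → 321.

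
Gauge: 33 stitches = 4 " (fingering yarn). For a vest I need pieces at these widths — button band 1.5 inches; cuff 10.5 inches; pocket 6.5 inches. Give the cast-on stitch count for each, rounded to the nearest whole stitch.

button band 12; cuff 87; pocket 54.

Rate = 33/4 = 8.25 sts per in.
button band: 1.5 × 8.25 = 12.38 → 12.
cuff: 10.5 × 8.25 = 86.62 → 87.
pocket: 6.5 × 8.25 = 53.62 → 54.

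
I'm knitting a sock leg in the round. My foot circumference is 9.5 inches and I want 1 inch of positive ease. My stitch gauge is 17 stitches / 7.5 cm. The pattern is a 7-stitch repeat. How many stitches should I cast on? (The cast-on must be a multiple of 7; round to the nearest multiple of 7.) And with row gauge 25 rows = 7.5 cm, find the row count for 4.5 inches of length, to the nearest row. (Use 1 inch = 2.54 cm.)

Finished = 9.5 + 1 = 10.5 inches.
10.5 inches × 2.54 = 26.67 cm.
17/7.5 = 2.267 sts per cm; 26.67 × 2.267 = 60.45 sts.
Nearest multiple of 7 → 63.
4.5 inches = 11.43 cm; × 3.333 = 38.10 → 38 rows.

Cast on 63 stitches; work 38 rows.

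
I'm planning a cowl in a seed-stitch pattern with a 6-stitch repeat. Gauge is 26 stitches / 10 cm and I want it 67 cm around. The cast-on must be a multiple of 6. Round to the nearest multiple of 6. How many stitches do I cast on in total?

26 / 10 = 2.6 sts per cm.
67 × 2.6 = 174.20 sts.
Nearest multiple of 6: 174.

CO 174 sts.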